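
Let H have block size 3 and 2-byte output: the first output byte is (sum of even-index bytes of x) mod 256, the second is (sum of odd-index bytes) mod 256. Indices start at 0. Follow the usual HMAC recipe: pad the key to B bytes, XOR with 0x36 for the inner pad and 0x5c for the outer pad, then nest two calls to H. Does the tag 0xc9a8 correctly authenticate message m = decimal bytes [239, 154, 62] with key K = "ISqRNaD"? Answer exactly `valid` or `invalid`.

Key "ISqRNaD" = 49 53 71 52 4e 61 44 is 7 bytes > B = 3, so hash it first: H(key) = 4c 06, then zero-pad to 3 bytes: K' = 4c 06 00.
K' ⊕ ipad = 7a 30 36; K' ⊕ opad = 10 5a 5c.
Inner hash: even-index sum = 330 mod 256 = 74; odd-index sum = 349 mod 256 = 93 → 4a 5d.
Outer hash (recomputed tag): even-index sum = 201 mod 256 = 201; odd-index sum = 164 mod 256 = 164 → c9 a4.
Recomputed tag = c9a4; claimed = c9a8 → mismatch.

invalid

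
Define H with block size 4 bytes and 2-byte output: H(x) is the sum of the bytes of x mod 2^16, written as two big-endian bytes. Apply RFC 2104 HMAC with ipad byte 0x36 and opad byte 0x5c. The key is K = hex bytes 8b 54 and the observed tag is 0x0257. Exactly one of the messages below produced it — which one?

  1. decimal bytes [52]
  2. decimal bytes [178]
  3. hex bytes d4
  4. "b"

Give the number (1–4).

1

Key hex bytes 8b 54 is 2 bytes ≤ B = 4; zero-pad to 4 bytes: K' = 8b 54 00 00.
K' ⊕ ipad = bd 62 36 36; K' ⊕ opad = d7 08 5c 5c.
m1: inner = H(bd 62 36 36 34) = 01 bf; tag = H(d7 08 5c 5c 01 bf) = 0257 ← matches
m2: inner = H(bd 62 36 36 b2) = 02 3d; tag = H(d7 08 5c 5c 02 3d) = 01d6
m3: inner = H(bd 62 36 36 d4) = 02 5f; tag = H(d7 08 5c 5c 02 5f) = 01f8
m4: inner = H(bd 62 36 36 62) = 01 ed; tag = H(d7 08 5c 5c 01 ed) = 0285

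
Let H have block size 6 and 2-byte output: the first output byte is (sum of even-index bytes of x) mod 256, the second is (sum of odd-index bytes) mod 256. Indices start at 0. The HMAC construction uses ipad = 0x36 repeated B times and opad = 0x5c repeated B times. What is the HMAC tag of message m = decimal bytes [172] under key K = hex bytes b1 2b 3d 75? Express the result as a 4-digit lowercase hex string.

Key hex bytes b1 2b 3d 75 is 4 bytes ≤ B = 6; zero-pad to 6 bytes: K' = b1 2b 3d 75 00 00.
K' ⊕ ipad = 87 1d 0b 43 36 36.  K' ⊕ opad = ed 77 61 29 5c 5c.
Inner input = (K'⊕ipad) ∥ m = 87 1d 0b 43 36 36 ∥ ac.
Inner hash: even-index sum = 372 mod 256 = 116; odd-index sum = 150 mod 256 = 150 → 74 96.
Outer input = (K'⊕opad) ∥ inner = ed 77 61 29 5c 5c ∥ 74 96.
Outer hash (tag): even-index sum = 542 mod 256 = 30; odd-index sum = 402 mod 256 = 146 → 1e 92.

1e92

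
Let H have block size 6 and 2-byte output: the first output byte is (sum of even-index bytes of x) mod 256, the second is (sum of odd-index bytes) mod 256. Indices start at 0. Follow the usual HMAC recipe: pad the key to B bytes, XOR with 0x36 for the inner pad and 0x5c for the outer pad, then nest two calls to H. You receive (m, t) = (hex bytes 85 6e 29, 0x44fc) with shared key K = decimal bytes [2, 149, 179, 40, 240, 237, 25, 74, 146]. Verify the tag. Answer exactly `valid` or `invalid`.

valid

Key decimal bytes [2, 149, 179, 40, 240, 237, 25, 74, 146] = 02 95 b3 28 f0 ed 19 4a 92 is 9 bytes > B = 6, so hash it first: H(key) = 50 f4, then zero-pad to 6 bytes: K' = 50 f4 00 00 00 00.
K' ⊕ ipad = 66 c2 36 36 36 36; K' ⊕ opad = 0c a8 5c 5c 5c 5c.
Inner hash: even-index sum = 384 mod 256 = 128; odd-index sum = 412 mod 256 = 156 → 80 9c.
Outer hash (recomputed tag): even-index sum = 324 mod 256 = 68; odd-index sum = 508 mod 256 = 252 → 44 fc.
Recomputed tag = 44fc; claimed = 44fc → match.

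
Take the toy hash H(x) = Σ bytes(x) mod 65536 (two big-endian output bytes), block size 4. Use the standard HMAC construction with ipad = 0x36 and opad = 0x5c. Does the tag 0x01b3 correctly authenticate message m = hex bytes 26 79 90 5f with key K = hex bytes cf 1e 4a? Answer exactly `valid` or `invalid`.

Key hex bytes cf 1e 4a is 3 bytes ≤ B = 4; zero-pad to 4 bytes: K' = cf 1e 4a 00.
K' ⊕ ipad = f9 28 7c 36; K' ⊕ opad = 93 42 16 5c.
Inner hash: sum = 249+40+124+54+38+121+144+95 = 865 → 03 61.
Outer hash (recomputed tag): sum = 147+66+22+92+3+97 = 427 → 01 ab.
Recomputed tag = 01ab; claimed = 01b3 → mismatch.

invalid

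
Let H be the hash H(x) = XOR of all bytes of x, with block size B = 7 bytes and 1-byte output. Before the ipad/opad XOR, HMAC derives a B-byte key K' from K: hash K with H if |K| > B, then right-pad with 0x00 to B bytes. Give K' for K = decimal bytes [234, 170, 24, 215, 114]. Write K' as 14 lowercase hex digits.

Key decimal bytes [234, 170, 24, 215, 114] = ea aa 18 d7 72 is 5 bytes ≤ B = 7; zero-pad to 7 bytes: K' = ea aa 18 d7 72 00 00.

eaaa18d7720000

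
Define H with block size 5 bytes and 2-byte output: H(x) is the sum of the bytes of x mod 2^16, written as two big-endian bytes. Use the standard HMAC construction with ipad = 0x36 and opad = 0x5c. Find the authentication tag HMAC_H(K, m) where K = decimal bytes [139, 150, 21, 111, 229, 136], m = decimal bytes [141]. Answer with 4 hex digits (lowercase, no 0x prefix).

Key decimal bytes [139, 150, 21, 111, 229, 136] = 8b 96 15 6f e5 88 is 6 bytes > B = 5, so hash it first: H(key) = 03 12, then zero-pad to 5 bytes: K' = 03 12 00 00 00.
K' ⊕ ipad = 35 24 36 36 36.  K' ⊕ opad = 5f 4e 5c 5c 5c.
Inner input = (K'⊕ipad) ∥ m = 35 24 36 36 36 ∥ 8d.
Inner hash: sum = 53+36+54+54+54+141 = 392 → 01 88.
Outer input = (K'⊕opad) ∥ inner = 5f 4e 5c 5c 5c ∥ 01 88.
Outer hash (tag): sum = 95+78+92+92+92+1+136 = 586 → 02 4a.

024a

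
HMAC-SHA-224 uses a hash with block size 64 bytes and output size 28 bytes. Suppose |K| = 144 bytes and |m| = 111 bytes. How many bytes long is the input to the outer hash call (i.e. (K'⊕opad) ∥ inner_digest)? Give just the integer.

92

Key is 144 > 64 bytes, so it is hashed to 28 bytes then zero-padded to 64: |K'| = 64.
Outer input = (K'⊕opad) ∥ H(inner) → 64 + 28 = 92 bytes.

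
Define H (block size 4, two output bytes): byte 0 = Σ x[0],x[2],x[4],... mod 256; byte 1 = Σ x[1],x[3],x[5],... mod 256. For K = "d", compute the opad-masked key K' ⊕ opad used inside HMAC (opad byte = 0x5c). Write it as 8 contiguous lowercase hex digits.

Key "d" = 64 is 1 byte ≤ B = 4; zero-pad to 4 bytes: K' = 64 00 00 00.
XOR each byte with 0x5c: 64⊕5c=38, 00⊕5c=5c, 00⊕5c=5c, 00⊕5c=5c.

385c5c5c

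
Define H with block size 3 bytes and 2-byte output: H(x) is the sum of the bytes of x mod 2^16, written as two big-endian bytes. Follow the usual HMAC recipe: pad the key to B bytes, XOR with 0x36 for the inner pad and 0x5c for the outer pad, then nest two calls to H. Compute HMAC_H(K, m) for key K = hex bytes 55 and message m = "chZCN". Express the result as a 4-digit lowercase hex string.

0148

Key hex bytes 55 is 1 byte ≤ B = 3; zero-pad to 3 bytes: K' = 55 00 00.
K' ⊕ ipad = 63 36 36.  K' ⊕ opad = 09 5c 5c.
Inner input = (K'⊕ipad) ∥ m = 63 36 36 ∥ 63 68 5a 43 4e.
Inner hash: sum = 99+54+54+99+104+90+67+78 = 645 → 02 85.
Outer input = (K'⊕opad) ∥ inner = 09 5c 5c ∥ 02 85.
Outer hash (tag): sum = 9+92+92+2+133 = 328 → 01 48.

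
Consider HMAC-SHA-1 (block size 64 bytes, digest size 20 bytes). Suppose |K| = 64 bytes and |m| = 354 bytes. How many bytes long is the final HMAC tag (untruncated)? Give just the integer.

The tag is one SHA-1 digest: 20 bytes.

20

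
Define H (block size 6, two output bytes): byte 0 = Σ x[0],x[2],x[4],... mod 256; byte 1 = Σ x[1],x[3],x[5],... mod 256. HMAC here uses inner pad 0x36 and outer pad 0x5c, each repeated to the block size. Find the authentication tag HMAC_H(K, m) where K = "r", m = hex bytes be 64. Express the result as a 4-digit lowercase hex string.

541a

Key "r" = 72 is 1 byte ≤ B = 6; zero-pad to 6 bytes: K' = 72 00 00 00 00 00.
K' ⊕ ipad = 44 36 36 36 36 36.  K' ⊕ opad = 2e 5c 5c 5c 5c 5c.
Inner input = (K'⊕ipad) ∥ m = 44 36 36 36 36 36 ∥ be 64.
Inner hash: even-index sum = 366 mod 256 = 110; odd-index sum = 262 mod 256 = 6 → 6e 06.
Outer input = (K'⊕opad) ∥ inner = 2e 5c 5c 5c 5c 5c ∥ 6e 06.
Outer hash (tag): even-index sum = 340 mod 256 = 84; odd-index sum = 282 mod 256 = 26 → 54 1a.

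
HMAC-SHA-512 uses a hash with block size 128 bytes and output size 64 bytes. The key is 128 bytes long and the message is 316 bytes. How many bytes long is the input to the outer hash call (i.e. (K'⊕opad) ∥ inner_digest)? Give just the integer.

Key is 128 ≤ 128 bytes, zero-padded: |K'| = 128.
Outer input = (K'⊕opad) ∥ H(inner) → 128 + 64 = 192 bytes.

192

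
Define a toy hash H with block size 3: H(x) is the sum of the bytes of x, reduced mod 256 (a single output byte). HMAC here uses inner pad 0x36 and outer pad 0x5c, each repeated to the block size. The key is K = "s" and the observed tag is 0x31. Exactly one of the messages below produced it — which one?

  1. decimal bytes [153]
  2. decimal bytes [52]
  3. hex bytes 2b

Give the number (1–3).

1

Key "s" = 73 is 1 byte ≤ B = 3; zero-pad to 3 bytes: K' = 73 00 00.
K' ⊕ ipad = 45 36 36; K' ⊕ opad = 2f 5c 5c.
m1: inner = H(45 36 36 99) = 4a; tag = H(2f 5c 5c 4a) = 31 ← matches
m2: inner = H(45 36 36 34) = e5; tag = H(2f 5c 5c e5) = cc
m3: inner = H(45 36 36 2b) = dc; tag = H(2f 5c 5c dc) = c3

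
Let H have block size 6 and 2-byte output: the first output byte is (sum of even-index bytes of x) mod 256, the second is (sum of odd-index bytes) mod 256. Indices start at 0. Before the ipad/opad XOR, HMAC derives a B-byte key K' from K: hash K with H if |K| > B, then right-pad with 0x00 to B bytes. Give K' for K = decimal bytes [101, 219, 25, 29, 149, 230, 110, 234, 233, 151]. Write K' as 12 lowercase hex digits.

6a5f00000000

|K| = 10 > B = 6, so first hash the key.
H(K): even-index sum = 618 mod 256 = 106; odd-index sum = 863 mod 256 = 95 → 6a 5f.
Zero-pad H(K) = 6a 5f to 6 bytes: K' = 6a 5f 00 00 00 00.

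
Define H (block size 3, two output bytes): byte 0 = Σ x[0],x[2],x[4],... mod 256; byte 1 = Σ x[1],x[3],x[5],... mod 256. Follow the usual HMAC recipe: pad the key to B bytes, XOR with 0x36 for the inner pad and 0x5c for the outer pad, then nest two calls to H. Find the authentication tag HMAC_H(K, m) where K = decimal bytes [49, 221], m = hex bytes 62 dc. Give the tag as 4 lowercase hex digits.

Key decimal bytes [49, 221] = 31 dd is 2 bytes ≤ B = 3; zero-pad to 3 bytes: K' = 31 dd 00.
K' ⊕ ipad = 07 eb 36.  K' ⊕ opad = 6d 81 5c.
Inner input = (K'⊕ipad) ∥ m = 07 eb 36 ∥ 62 dc.
Inner hash: even-index sum = 281 mod 256 = 25; odd-index sum = 333 mod 256 = 77 → 19 4d.
Outer input = (K'⊕opad) ∥ inner = 6d 81 5c ∥ 19 4d.
Outer hash (tag): even-index sum = 278 mod 256 = 22; odd-index sum = 154 mod 256 = 154 → 16 9a.

169a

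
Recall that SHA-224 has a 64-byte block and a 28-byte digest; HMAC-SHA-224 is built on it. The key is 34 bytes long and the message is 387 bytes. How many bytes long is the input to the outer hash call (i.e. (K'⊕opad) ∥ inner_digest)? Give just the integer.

92

Key is 34 ≤ 64 bytes, zero-padded: |K'| = 64.
Outer input = (K'⊕opad) ∥ H(inner) → 64 + 28 = 92 bytes.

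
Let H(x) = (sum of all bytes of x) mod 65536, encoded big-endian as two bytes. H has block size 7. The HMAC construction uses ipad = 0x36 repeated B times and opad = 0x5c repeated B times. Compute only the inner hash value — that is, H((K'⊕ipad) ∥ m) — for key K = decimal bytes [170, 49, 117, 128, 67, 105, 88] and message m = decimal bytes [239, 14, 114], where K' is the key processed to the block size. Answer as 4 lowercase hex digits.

Key decimal bytes [170, 49, 117, 128, 67, 105, 88] = aa 31 75 80 43 69 58 is exactly B = 7 bytes: K' = aa 31 75 80 43 69 58.
K' ⊕ ipad = 9c 07 43 b6 75 5f 6e.
Inner input = 9c 07 43 b6 75 5f 6e ∥ ef 0e 72.
Inner hash: sum = 156+7+67+182+117+95+110+239+14+114 = 1101 → 04 4d.

044d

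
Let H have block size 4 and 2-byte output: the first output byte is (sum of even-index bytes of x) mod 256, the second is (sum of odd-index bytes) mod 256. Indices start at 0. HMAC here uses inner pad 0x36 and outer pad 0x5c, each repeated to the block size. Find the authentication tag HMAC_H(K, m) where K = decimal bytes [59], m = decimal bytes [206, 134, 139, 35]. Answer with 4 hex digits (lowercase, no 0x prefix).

Key decimal bytes [59] = 3b is 1 byte ≤ B = 4; zero-pad to 4 bytes: K' = 3b 00 00 00.
K' ⊕ ipad = 0d 36 36 36.  K' ⊕ opad = 67 5c 5c 5c.
Inner input = (K'⊕ipad) ∥ m = 0d 36 36 36 ∥ ce 86 8b 23.
Inner hash: even-index sum = 412 mod 256 = 156; odd-index sum = 277 mod 256 = 21 → 9c 15.
Outer input = (K'⊕opad) ∥ inner = 67 5c 5c 5c ∥ 9c 15.
Outer hash (tag): even-index sum = 351 mod 256 = 95; odd-index sum = 205 mod 256 = 205 → 5f cd.

5fcd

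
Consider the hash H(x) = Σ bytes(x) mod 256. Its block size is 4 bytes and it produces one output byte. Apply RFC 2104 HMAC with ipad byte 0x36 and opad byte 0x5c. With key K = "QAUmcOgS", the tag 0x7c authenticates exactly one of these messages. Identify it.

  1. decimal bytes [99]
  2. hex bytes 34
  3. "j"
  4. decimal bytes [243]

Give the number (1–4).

2

Key "QAUmcOgS" = 51 41 55 6d 63 4f 67 53 is 8 bytes > B = 4, so hash it first: H(key) = c0, then zero-pad to 4 bytes: K' = c0 00 00 00.
K' ⊕ ipad = f6 36 36 36; K' ⊕ opad = 9c 5c 5c 5c.
m1: inner = H(f6 36 36 36 63) = fb; tag = H(9c 5c 5c 5c fb) = ab
m2: inner = H(f6 36 36 36 34) = cc; tag = H(9c 5c 5c 5c cc) = 7c ← matches
m3: inner = H(f6 36 36 36 6a) = 02; tag = H(9c 5c 5c 5c 02) = b2
m4: inner = H(f6 36 36 36 f3) = 8b; tag = H(9c 5c 5c 5c 8b) = 3b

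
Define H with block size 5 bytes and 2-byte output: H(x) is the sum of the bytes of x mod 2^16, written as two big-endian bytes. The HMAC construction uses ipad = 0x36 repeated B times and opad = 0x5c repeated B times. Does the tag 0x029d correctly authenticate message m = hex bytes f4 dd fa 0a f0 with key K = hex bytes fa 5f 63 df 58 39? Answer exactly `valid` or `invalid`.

valid

Key hex bytes fa 5f 63 df 58 39 is 6 bytes > B = 5, so hash it first: H(key) = 03 2c, then zero-pad to 5 bytes: K' = 03 2c 00 00 00.
K' ⊕ ipad = 35 1a 36 36 36; K' ⊕ opad = 5f 70 5c 5c 5c.
Inner hash: sum = 53+26+54+54+54+244+221+250+10+240 = 1206 → 04 b6.
Outer hash (recomputed tag): sum = 95+112+92+92+92+4+182 = 669 → 02 9d.
Recomputed tag = 029d; claimed = 029d → match.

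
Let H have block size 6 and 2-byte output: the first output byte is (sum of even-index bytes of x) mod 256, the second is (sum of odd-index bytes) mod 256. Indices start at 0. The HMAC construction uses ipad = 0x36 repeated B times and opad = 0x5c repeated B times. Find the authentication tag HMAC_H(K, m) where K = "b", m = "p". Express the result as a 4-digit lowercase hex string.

26b6

Key "b" = 62 is 1 byte ≤ B = 6; zero-pad to 6 bytes: K' = 62 00 00 00 00 00.
K' ⊕ ipad = 54 36 36 36 36 36.  K' ⊕ opad = 3e 5c 5c 5c 5c 5c.
Inner input = (K'⊕ipad) ∥ m = 54 36 36 36 36 36 ∥ 70.
Inner hash: even-index sum = 304 mod 256 = 48; odd-index sum = 162 mod 256 = 162 → 30 a2.
Outer input = (K'⊕opad) ∥ inner = 3e 5c 5c 5c 5c 5c ∥ 30 a2.
Outer hash (tag): even-index sum = 294 mod 256 = 38; odd-index sum = 438 mod 256 = 182 → 26 b6.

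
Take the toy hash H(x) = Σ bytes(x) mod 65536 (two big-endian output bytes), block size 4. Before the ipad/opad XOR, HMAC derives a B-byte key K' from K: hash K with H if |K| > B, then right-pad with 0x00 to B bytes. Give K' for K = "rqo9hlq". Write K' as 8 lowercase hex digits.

|K| = 7 > B = 4, so first hash the key.
H(K): sum = 114+113+111+57+104+108+113 = 720 → 02 d0.
Zero-pad H(K) = 02 d0 to 4 bytes: K' = 02 d0 00 00.

02d00000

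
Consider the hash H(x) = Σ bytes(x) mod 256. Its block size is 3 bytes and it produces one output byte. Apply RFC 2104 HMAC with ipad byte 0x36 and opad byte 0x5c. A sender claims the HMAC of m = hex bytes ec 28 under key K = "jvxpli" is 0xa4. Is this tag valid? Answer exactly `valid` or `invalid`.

valid

Key "jvxpli" = 6a 76 78 70 6c 69 is 6 bytes > B = 3, so hash it first: H(key) = 9d, then zero-pad to 3 bytes: K' = 9d 00 00.
K' ⊕ ipad = ab 36 36; K' ⊕ opad = c1 5c 5c.
Inner hash: sum = 171+54+54+236+40 = 555; mod 256 = 43 → 2b.
Outer hash (recomputed tag): sum = 193+92+92+43 = 420; mod 256 = 164 → a4.
Recomputed tag = a4; claimed = a4 → match.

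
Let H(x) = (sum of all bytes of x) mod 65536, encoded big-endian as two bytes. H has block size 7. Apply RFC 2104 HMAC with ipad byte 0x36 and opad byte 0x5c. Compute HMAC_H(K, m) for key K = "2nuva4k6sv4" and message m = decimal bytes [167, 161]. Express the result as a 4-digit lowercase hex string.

0323

Key "2nuva4k6sv4" = 32 6e 75 76 61 34 6b 36 73 76 34 is 11 bytes > B = 7, so hash it first: H(key) = 03 de, then zero-pad to 7 bytes: K' = 03 de 00 00 00 00 00.
K' ⊕ ipad = 35 e8 36 36 36 36 36.  K' ⊕ opad = 5f 82 5c 5c 5c 5c 5c.
Inner input = (K'⊕ipad) ∥ m = 35 e8 36 36 36 36 36 ∥ a7 a1.
Inner hash: sum = 53+232+54+54+54+54+54+167+161 = 883 → 03 73.
Outer input = (K'⊕opad) ∥ inner = 5f 82 5c 5c 5c 5c 5c ∥ 03 73.
Outer hash (tag): sum = 95+130+92+92+92+92+92+3+115 = 803 → 03 23.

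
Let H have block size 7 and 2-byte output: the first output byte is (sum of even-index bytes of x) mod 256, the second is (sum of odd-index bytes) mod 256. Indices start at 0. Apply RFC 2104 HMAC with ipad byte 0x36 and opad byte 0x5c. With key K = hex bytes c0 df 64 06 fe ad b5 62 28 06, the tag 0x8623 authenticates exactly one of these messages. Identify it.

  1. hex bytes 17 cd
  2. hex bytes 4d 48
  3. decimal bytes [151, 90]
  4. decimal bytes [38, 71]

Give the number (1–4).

3

Key hex bytes c0 df 64 06 fe ad b5 62 28 06 is 10 bytes > B = 7, so hash it first: H(key) = ff fa, then zero-pad to 7 bytes: K' = ff fa 00 00 00 00 00.
K' ⊕ ipad = c9 cc 36 36 36 36 36; K' ⊕ opad = a3 a6 5c 5c 5c 5c 5c.
m1: inner = H(c9 cc 36 36 36 36 36 17 cd) = 38 4f; tag = H(a3 a6 5c 5c 5c 5c 5c 38 4f) = 0696
m2: inner = H(c9 cc 36 36 36 36 36 4d 48) = b3 85; tag = H(a3 a6 5c 5c 5c 5c 5c b3 85) = 3c11
m3: inner = H(c9 cc 36 36 36 36 36 97 5a) = c5 cf; tag = H(a3 a6 5c 5c 5c 5c 5c c5 cf) = 8623 ← matches
m4: inner = H(c9 cc 36 36 36 36 36 26 47) = b2 5e; tag = H(a3 a6 5c 5c 5c 5c 5c b2 5e) = 1510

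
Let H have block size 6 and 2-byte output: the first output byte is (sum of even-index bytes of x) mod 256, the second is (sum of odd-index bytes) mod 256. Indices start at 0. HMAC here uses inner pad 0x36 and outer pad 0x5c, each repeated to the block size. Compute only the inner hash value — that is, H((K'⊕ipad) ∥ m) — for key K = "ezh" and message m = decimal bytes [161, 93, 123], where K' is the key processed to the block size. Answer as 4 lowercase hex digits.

0315

Key "ezh" = 65 7a 68 is 3 bytes ≤ B = 6; zero-pad to 6 bytes: K' = 65 7a 68 00 00 00.
K' ⊕ ipad = 53 4c 5e 36 36 36.
Inner input = 53 4c 5e 36 36 36 ∥ a1 5d 7b.
Inner hash: even-index sum = 515 mod 256 = 3; odd-index sum = 277 mod 256 = 21 → 03 15.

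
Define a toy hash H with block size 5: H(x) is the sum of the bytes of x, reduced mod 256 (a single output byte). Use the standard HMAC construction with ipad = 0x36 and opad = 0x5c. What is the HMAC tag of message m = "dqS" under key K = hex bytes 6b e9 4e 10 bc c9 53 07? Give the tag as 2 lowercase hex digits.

Key hex bytes 6b e9 4e 10 bc c9 53 07 is 8 bytes > B = 5, so hash it first: H(key) = 91, then zero-pad to 5 bytes: K' = 91 00 00 00 00.
K' ⊕ ipad = a7 36 36 36 36.  K' ⊕ opad = cd 5c 5c 5c 5c.
Inner input = (K'⊕ipad) ∥ m = a7 36 36 36 36 ∥ 64 71 53.
Inner hash: sum = 167+54+54+54+54+100+113+83 = 679; mod 256 = 167 → a7.
Outer input = (K'⊕opad) ∥ inner = cd 5c 5c 5c 5c ∥ a7.
Outer hash (tag): sum = 205+92+92+92+92+167 = 740; mod 256 = 228 → e4.

e4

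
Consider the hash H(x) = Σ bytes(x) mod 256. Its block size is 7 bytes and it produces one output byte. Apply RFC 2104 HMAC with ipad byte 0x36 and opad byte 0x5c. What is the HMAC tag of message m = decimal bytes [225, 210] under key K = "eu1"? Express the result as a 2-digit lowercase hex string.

67

Key "eu1" = 65 75 31 is 3 bytes ≤ B = 7; zero-pad to 7 bytes: K' = 65 75 31 00 00 00 00.
K' ⊕ ipad = 53 43 07 36 36 36 36.  K' ⊕ opad = 39 29 6d 5c 5c 5c 5c.
Inner input = (K'⊕ipad) ∥ m = 53 43 07 36 36 36 36 ∥ e1 d2.
Inner hash: sum = 83+67+7+54+54+54+54+225+210 = 808; mod 256 = 40 → 28.
Outer input = (K'⊕opad) ∥ inner = 39 29 6d 5c 5c 5c 5c ∥ 28.
Outer hash (tag): sum = 57+41+109+92+92+92+92+40 = 615; mod 256 = 103 → 67.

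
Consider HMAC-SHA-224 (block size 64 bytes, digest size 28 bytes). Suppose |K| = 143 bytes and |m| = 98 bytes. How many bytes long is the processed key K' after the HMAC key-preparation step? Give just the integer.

Key is 143 > 64 bytes, so it is hashed to 28 bytes then zero-padded to 64: |K'| = 64.

64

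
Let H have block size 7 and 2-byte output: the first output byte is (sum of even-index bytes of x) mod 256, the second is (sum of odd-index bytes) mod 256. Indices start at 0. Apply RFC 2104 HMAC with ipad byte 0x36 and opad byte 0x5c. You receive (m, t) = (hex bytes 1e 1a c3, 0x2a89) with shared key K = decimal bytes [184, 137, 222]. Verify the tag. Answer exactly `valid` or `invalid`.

Key decimal bytes [184, 137, 222] = b8 89 de is 3 bytes ≤ B = 7; zero-pad to 7 bytes: K' = b8 89 de 00 00 00 00.
K' ⊕ ipad = 8e bf e8 36 36 36 36; K' ⊕ opad = e4 d5 82 5c 5c 5c 5c.
Inner hash: even-index sum = 508 mod 256 = 252; odd-index sum = 524 mod 256 = 12 → fc 0c.
Outer hash (recomputed tag): even-index sum = 554 mod 256 = 42; odd-index sum = 649 mod 256 = 137 → 2a 89.
Recomputed tag = 2a89; claimed = 2a89 → match.

valid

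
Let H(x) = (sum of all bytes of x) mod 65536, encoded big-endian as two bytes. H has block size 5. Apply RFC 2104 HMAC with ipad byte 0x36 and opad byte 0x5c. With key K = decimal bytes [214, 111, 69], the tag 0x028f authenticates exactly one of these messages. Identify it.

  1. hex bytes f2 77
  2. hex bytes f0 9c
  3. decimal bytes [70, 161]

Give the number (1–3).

Key decimal bytes [214, 111, 69] = d6 6f 45 is 3 bytes ≤ B = 5; zero-pad to 5 bytes: K' = d6 6f 45 00 00.
K' ⊕ ipad = e0 59 73 36 36; K' ⊕ opad = 8a 33 19 5c 5c.
m1: inner = H(e0 59 73 36 36 f2 77) = 03 81; tag = H(8a 33 19 5c 5c 03 81) = 0212
m2: inner = H(e0 59 73 36 36 f0 9c) = 03 a4; tag = H(8a 33 19 5c 5c 03 a4) = 0235
m3: inner = H(e0 59 73 36 36 46 a1) = 02 ff; tag = H(8a 33 19 5c 5c 02 ff) = 028f ← matches

3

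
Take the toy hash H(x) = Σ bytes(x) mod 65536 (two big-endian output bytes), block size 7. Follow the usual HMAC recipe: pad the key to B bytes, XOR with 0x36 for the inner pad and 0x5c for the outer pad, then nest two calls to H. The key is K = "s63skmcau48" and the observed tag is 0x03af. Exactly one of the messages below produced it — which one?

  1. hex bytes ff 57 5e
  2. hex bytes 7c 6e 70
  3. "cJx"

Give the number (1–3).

Key "s63skmcau48" = 73 36 33 73 6b 6d 63 61 75 34 38 is 11 bytes > B = 7, so hash it first: H(key) = 03 cc, then zero-pad to 7 bytes: K' = 03 cc 00 00 00 00 00.
K' ⊕ ipad = 35 fa 36 36 36 36 36; K' ⊕ opad = 5f 90 5c 5c 5c 5c 5c.
m1: inner = H(35 fa 36 36 36 36 36 ff 57 5e) = 03 f1; tag = H(5f 90 5c 5c 5c 5c 5c 03 f1) = 03af ← matches
m2: inner = H(35 fa 36 36 36 36 36 7c 6e 70) = 03 97; tag = H(5f 90 5c 5c 5c 5c 5c 03 97) = 0355
m3: inner = H(35 fa 36 36 36 36 36 63 4a 78) = 03 62; tag = H(5f 90 5c 5c 5c 5c 5c 03 62) = 0320

1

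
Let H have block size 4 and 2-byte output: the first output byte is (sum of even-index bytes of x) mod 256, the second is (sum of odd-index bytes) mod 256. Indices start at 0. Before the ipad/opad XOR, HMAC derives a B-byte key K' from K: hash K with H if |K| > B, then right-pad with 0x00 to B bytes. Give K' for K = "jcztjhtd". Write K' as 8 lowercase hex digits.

|K| = 8 > B = 4, so first hash the key.
H(K): even-index sum = 450 mod 256 = 194; odd-index sum = 419 mod 256 = 163 → c2 a3.
Zero-pad H(K) = c2 a3 to 4 bytes: K' = c2 a3 00 00.

c2a30000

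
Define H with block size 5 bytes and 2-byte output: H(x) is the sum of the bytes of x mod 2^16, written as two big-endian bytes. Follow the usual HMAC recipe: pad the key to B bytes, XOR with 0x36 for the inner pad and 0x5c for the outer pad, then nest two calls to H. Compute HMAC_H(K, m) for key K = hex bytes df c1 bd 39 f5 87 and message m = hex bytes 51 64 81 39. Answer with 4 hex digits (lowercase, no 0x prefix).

Key hex bytes df c1 bd 39 f5 87 is 6 bytes > B = 5, so hash it first: H(key) = 04 12, then zero-pad to 5 bytes: K' = 04 12 00 00 00.
K' ⊕ ipad = 32 24 36 36 36.  K' ⊕ opad = 58 4e 5c 5c 5c.
Inner input = (K'⊕ipad) ∥ m = 32 24 36 36 36 ∥ 51 64 81 39.
Inner hash: sum = 50+36+54+54+54+81+100+129+57 = 615 → 02 67.
Outer input = (K'⊕opad) ∥ inner = 58 4e 5c 5c 5c ∥ 02 67.
Outer hash (tag): sum = 88+78+92+92+92+2+103 = 547 → 02 23.

0223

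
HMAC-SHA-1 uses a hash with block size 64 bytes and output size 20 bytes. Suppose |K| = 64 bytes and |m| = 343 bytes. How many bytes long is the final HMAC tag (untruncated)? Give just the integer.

20

The tag is one SHA-1 digest: 20 bytes.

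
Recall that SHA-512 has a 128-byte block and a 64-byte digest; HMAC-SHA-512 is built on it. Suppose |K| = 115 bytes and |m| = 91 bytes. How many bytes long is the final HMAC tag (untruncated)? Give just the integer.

The tag is one SHA-512 digest: 64 bytes.

64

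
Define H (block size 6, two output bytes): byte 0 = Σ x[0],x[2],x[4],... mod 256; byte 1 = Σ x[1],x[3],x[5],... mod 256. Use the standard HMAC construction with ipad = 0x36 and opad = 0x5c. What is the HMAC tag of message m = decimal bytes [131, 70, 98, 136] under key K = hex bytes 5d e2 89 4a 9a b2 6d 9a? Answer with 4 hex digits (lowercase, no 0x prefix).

Key hex bytes 5d e2 89 4a 9a b2 6d 9a is 8 bytes > B = 6, so hash it first: H(key) = ed 78, then zero-pad to 6 bytes: K' = ed 78 00 00 00 00.
K' ⊕ ipad = db 4e 36 36 36 36.  K' ⊕ opad = b1 24 5c 5c 5c 5c.
Inner input = (K'⊕ipad) ∥ m = db 4e 36 36 36 36 ∥ 83 46 62 88.
Inner hash: even-index sum = 556 mod 256 = 44; odd-index sum = 392 mod 256 = 136 → 2c 88.
Outer input = (K'⊕opad) ∥ inner = b1 24 5c 5c 5c 5c ∥ 2c 88.
Outer hash (tag): even-index sum = 405 mod 256 = 149; odd-index sum = 356 mod 256 = 100 → 95 64.

9564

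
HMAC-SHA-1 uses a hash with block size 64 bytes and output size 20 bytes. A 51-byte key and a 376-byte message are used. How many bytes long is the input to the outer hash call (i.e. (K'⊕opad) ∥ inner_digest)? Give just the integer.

Key is 51 ≤ 64 bytes, zero-padded: |K'| = 64.
Outer input = (K'⊕opad) ∥ H(inner) → 64 + 20 = 84 bytes.

84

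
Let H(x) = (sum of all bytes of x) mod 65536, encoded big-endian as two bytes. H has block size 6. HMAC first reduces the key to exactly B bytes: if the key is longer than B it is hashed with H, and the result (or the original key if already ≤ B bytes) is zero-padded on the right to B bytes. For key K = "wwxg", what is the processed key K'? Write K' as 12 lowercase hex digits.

Key "wwxg" = 77 77 78 67 is 4 bytes ≤ B = 6; zero-pad to 6 bytes: K' = 77 77 78 67 00 00.

777778670000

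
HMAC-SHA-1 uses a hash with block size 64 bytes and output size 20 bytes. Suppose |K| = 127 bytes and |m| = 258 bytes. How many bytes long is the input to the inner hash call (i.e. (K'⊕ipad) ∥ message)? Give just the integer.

Key is 127 > 64 bytes, so it is hashed to 20 bytes then zero-padded to 64: |K'| = 64.
Inner input = (K'⊕ipad) ∥ m → 64 + 258 = 322 bytes.

322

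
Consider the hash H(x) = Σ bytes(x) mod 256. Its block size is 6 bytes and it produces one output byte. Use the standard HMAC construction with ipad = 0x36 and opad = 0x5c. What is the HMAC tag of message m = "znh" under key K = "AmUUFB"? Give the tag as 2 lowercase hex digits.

Key "AmUUFB" = 41 6d 55 55 46 42 is exactly B = 6 bytes: K' = 41 6d 55 55 46 42.
K' ⊕ ipad = 77 5b 63 63 70 74.  K' ⊕ opad = 1d 31 09 09 1a 1e.
Inner input = (K'⊕ipad) ∥ m = 77 5b 63 63 70 74 ∥ 7a 6e 68.
Inner hash: sum = 119+91+99+99+112+116+122+110+104 = 972; mod 256 = 204 → cc.
Outer input = (K'⊕opad) ∥ inner = 1d 31 09 09 1a 1e ∥ cc.
Outer hash (tag): sum = 29+49+9+9+26+30+204 = 356; mod 256 = 100 → 64.

64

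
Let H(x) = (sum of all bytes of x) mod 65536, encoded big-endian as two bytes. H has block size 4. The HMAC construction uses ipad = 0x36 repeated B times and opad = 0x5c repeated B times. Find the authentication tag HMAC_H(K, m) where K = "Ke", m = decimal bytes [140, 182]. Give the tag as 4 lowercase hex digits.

Key "Ke" = 4b 65 is 2 bytes ≤ B = 4; zero-pad to 4 bytes: K' = 4b 65 00 00.
K' ⊕ ipad = 7d 53 36 36.  K' ⊕ opad = 17 39 5c 5c.
Inner input = (K'⊕ipad) ∥ m = 7d 53 36 36 ∥ 8c b6.
Inner hash: sum = 125+83+54+54+140+182 = 638 → 02 7e.
Outer input = (K'⊕opad) ∥ inner = 17 39 5c 5c ∥ 02 7e.
Outer hash (tag): sum = 23+57+92+92+2+126 = 392 → 01 88.

0188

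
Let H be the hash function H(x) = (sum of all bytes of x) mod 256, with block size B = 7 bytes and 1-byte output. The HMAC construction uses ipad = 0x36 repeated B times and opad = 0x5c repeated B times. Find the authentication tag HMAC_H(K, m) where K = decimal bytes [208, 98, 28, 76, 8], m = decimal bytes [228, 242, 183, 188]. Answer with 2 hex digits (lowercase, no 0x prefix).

f7

Key decimal bytes [208, 98, 28, 76, 8] = d0 62 1c 4c 08 is 5 bytes ≤ B = 7; zero-pad to 7 bytes: K' = d0 62 1c 4c 08 00 00.
K' ⊕ ipad = e6 54 2a 7a 3e 36 36.  K' ⊕ opad = 8c 3e 40 10 54 5c 5c.
Inner input = (K'⊕ipad) ∥ m = e6 54 2a 7a 3e 36 36 ∥ e4 f2 b7 bc.
Inner hash: sum = 230+84+42+122+62+54+54+228+242+183+188 = 1489; mod 256 = 209 → d1.
Outer input = (K'⊕opad) ∥ inner = 8c 3e 40 10 54 5c 5c ∥ d1.
Outer hash (tag): sum = 140+62+64+16+84+92+92+209 = 759; mod 256 = 247 → f7.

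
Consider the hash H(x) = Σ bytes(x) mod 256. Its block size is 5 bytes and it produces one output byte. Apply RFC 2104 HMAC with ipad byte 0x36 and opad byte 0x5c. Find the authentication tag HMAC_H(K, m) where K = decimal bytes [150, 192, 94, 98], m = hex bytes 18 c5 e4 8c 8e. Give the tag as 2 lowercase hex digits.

65

Key decimal bytes [150, 192, 94, 98] = 96 c0 5e 62 is 4 bytes ≤ B = 5; zero-pad to 5 bytes: K' = 96 c0 5e 62 00.
K' ⊕ ipad = a0 f6 68 54 36.  K' ⊕ opad = ca 9c 02 3e 5c.
Inner input = (K'⊕ipad) ∥ m = a0 f6 68 54 36 ∥ 18 c5 e4 8c 8e.
Inner hash: sum = 160+246+104+84+54+24+197+228+140+142 = 1379; mod 256 = 99 → 63.
Outer input = (K'⊕opad) ∥ inner = ca 9c 02 3e 5c ∥ 63.
Outer hash (tag): sum = 202+156+2+62+92+99 = 613; mod 256 = 101 → 65.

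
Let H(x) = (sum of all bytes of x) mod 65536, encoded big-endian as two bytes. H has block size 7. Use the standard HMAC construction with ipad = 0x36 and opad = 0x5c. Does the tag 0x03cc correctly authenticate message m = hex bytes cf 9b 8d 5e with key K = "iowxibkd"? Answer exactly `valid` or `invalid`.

invalid

Key "iowxibkd" = 69 6f 77 78 69 62 6b 64 is 8 bytes > B = 7, so hash it first: H(key) = 03 61, then zero-pad to 7 bytes: K' = 03 61 00 00 00 00 00.
K' ⊕ ipad = 35 57 36 36 36 36 36; K' ⊕ opad = 5f 3d 5c 5c 5c 5c 5c.
Inner hash: sum = 53+87+54+54+54+54+54+207+155+141+94 = 1007 → 03 ef.
Outer hash (recomputed tag): sum = 95+61+92+92+92+92+92+3+239 = 858 → 03 5a.
Recomputed tag = 035a; claimed = 03cc → mismatch.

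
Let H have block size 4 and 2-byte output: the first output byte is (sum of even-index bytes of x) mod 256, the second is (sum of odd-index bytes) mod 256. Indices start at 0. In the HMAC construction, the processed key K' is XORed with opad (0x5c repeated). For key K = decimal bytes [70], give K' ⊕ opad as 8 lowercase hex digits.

Key decimal bytes [70] = 46 is 1 byte ≤ B = 4; zero-pad to 4 bytes: K' = 46 00 00 00.
XOR each byte with 0x5c: 46⊕5c=1a, 00⊕5c=5c, 00⊕5c=5c, 00⊕5c=5c.

1a5c5c5c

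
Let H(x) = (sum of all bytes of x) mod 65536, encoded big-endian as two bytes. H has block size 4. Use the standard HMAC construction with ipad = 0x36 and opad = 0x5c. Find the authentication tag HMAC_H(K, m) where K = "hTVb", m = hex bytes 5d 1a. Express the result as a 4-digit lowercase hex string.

0170

Key "hTVb" = 68 54 56 62 is exactly B = 4 bytes: K' = 68 54 56 62.
K' ⊕ ipad = 5e 62 60 54.  K' ⊕ opad = 34 08 0a 3e.
Inner input = (K'⊕ipad) ∥ m = 5e 62 60 54 ∥ 5d 1a.
Inner hash: sum = 94+98+96+84+93+26 = 491 → 01 eb.
Outer input = (K'⊕opad) ∥ inner = 34 08 0a 3e ∥ 01 eb.
Outer hash (tag): sum = 52+8+10+62+1+235 = 368 → 01 70.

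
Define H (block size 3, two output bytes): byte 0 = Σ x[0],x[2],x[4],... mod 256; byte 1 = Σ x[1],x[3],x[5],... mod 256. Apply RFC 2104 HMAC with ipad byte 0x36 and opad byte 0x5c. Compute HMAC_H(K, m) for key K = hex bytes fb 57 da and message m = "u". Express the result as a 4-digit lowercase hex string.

Key hex bytes fb 57 da is exactly B = 3 bytes: K' = fb 57 da.
K' ⊕ ipad = cd 61 ec.  K' ⊕ opad = a7 0b 86.
Inner input = (K'⊕ipad) ∥ m = cd 61 ec ∥ 75.
Inner hash: even-index sum = 441 mod 256 = 185; odd-index sum = 214 mod 256 = 214 → b9 d6.
Outer input = (K'⊕opad) ∥ inner = a7 0b 86 ∥ b9 d6.
Outer hash (tag): even-index sum = 515 mod 256 = 3; odd-index sum = 196 mod 256 = 196 → 03 c4.

03c4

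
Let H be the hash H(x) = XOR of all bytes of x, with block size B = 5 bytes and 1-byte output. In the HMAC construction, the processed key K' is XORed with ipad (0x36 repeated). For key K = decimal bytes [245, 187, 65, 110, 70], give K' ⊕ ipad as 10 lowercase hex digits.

Key decimal bytes [245, 187, 65, 110, 70] = f5 bb 41 6e 46 is exactly B = 5 bytes: K' = f5 bb 41 6e 46.
XOR each byte with 0x36: f5⊕36=c3, bb⊕36=8d, 41⊕36=77, 6e⊕36=58, 46⊕36=70.

c38d775870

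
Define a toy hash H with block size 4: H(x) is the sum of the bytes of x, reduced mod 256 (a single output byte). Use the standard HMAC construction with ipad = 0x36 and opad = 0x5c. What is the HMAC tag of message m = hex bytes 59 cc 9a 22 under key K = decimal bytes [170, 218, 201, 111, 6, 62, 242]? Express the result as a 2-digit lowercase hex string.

Key decimal bytes [170, 218, 201, 111, 6, 62, 242] = aa da c9 6f 06 3e f2 is 7 bytes > B = 4, so hash it first: H(key) = f2, then zero-pad to 4 bytes: K' = f2 00 00 00.
K' ⊕ ipad = c4 36 36 36.  K' ⊕ opad = ae 5c 5c 5c.
Inner input = (K'⊕ipad) ∥ m = c4 36 36 36 ∥ 59 cc 9a 22.
Inner hash: sum = 196+54+54+54+89+204+154+34 = 839; mod 256 = 71 → 47.
Outer input = (K'⊕opad) ∥ inner = ae 5c 5c 5c ∥ 47.
Outer hash (tag): sum = 174+92+92+92+71 = 521; mod 256 = 9 → 09.

09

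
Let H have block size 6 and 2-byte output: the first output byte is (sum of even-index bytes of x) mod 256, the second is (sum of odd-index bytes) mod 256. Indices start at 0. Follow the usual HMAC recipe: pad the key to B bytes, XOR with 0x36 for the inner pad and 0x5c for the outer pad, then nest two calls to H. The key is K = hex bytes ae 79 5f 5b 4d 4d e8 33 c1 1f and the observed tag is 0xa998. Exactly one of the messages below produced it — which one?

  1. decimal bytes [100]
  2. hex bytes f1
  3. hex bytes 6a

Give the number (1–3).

Key hex bytes ae 79 5f 5b 4d 4d e8 33 c1 1f is 10 bytes > B = 6, so hash it first: H(key) = 03 73, then zero-pad to 6 bytes: K' = 03 73 00 00 00 00.
K' ⊕ ipad = 35 45 36 36 36 36; K' ⊕ opad = 5f 2f 5c 5c 5c 5c.
m1: inner = H(35 45 36 36 36 36 64) = 05 b1; tag = H(5f 2f 5c 5c 5c 5c 05 b1) = 1c98
m2: inner = H(35 45 36 36 36 36 f1) = 92 b1; tag = H(5f 2f 5c 5c 5c 5c 92 b1) = a998 ← matches
m3: inner = H(35 45 36 36 36 36 6a) = 0b b1; tag = H(5f 2f 5c 5c 5c 5c 0b b1) = 2298

2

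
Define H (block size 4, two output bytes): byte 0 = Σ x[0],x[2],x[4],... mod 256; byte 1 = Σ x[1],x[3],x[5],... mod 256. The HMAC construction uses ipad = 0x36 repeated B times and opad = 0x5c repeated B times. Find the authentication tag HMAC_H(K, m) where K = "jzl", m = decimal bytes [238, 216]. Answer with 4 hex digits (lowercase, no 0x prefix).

Key "jzl" = 6a 7a 6c is 3 bytes ≤ B = 4; zero-pad to 4 bytes: K' = 6a 7a 6c 00.
K' ⊕ ipad = 5c 4c 5a 36.  K' ⊕ opad = 36 26 30 5c.
Inner input = (K'⊕ipad) ∥ m = 5c 4c 5a 36 ∥ ee d8.
Inner hash: even-index sum = 420 mod 256 = 164; odd-index sum = 346 mod 256 = 90 → a4 5a.
Outer input = (K'⊕opad) ∥ inner = 36 26 30 5c ∥ a4 5a.
Outer hash (tag): even-index sum = 266 mod 256 = 10; odd-index sum = 220 mod 256 = 220 → 0a dc.

0adc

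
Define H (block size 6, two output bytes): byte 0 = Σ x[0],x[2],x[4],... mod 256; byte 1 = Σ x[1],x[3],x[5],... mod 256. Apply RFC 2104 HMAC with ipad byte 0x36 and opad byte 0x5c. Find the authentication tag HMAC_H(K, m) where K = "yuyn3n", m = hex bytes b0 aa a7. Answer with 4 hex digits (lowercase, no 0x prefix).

b32a

Key "yuyn3n" = 79 75 79 6e 33 6e is exactly B = 6 bytes: K' = 79 75 79 6e 33 6e.
K' ⊕ ipad = 4f 43 4f 58 05 58.  K' ⊕ opad = 25 29 25 32 6f 32.
Inner input = (K'⊕ipad) ∥ m = 4f 43 4f 58 05 58 ∥ b0 aa a7.
Inner hash: even-index sum = 506 mod 256 = 250; odd-index sum = 413 mod 256 = 157 → fa 9d.
Outer input = (K'⊕opad) ∥ inner = 25 29 25 32 6f 32 ∥ fa 9d.
Outer hash (tag): even-index sum = 435 mod 256 = 179; odd-index sum = 298 mod 256 = 42 → b3 2a.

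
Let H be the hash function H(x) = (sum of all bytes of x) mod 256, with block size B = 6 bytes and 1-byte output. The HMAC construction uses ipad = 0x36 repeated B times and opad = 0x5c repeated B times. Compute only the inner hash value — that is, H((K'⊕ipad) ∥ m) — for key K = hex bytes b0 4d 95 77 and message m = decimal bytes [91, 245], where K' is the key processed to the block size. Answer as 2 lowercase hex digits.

a1

Key hex bytes b0 4d 95 77 is 4 bytes ≤ B = 6; zero-pad to 6 bytes: K' = b0 4d 95 77 00 00.
K' ⊕ ipad = 86 7b a3 41 36 36.
Inner input = 86 7b a3 41 36 36 ∥ 5b f5.
Inner hash: sum = 134+123+163+65+54+54+91+245 = 929; mod 256 = 161 → a1.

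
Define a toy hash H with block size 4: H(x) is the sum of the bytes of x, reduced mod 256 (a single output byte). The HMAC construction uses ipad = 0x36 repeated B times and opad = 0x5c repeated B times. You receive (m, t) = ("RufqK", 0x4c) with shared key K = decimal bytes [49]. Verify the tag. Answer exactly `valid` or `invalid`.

Key decimal bytes [49] = 31 is 1 byte ≤ B = 4; zero-pad to 4 bytes: K' = 31 00 00 00.
K' ⊕ ipad = 07 36 36 36; K' ⊕ opad = 6d 5c 5c 5c.
Inner hash: sum = 7+54+54+54+82+117+102+113+75 = 658; mod 256 = 146 → 92.
Outer hash (recomputed tag): sum = 109+92+92+92+146 = 531; mod 256 = 19 → 13.
Recomputed tag = 13; claimed = 4c → mismatch.

invalid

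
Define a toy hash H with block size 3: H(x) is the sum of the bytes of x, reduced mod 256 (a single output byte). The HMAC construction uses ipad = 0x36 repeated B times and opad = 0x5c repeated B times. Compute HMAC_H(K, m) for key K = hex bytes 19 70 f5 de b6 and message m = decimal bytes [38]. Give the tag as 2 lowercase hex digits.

Key hex bytes 19 70 f5 de b6 is 5 bytes > B = 3, so hash it first: H(key) = 12, then zero-pad to 3 bytes: K' = 12 00 00.
K' ⊕ ipad = 24 36 36.  K' ⊕ opad = 4e 5c 5c.
Inner input = (K'⊕ipad) ∥ m = 24 36 36 ∥ 26.
Inner hash: sum = 36+54+54+38 = 182 → b6.
Outer input = (K'⊕opad) ∥ inner = 4e 5c 5c ∥ b6.
Outer hash (tag): sum = 78+92+92+182 = 444; mod 256 = 188 → bc.

bc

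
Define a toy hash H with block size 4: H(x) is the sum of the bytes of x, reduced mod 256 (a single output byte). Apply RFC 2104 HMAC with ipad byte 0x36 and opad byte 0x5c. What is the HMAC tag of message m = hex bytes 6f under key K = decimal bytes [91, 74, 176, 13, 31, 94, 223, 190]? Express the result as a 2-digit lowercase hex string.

Key decimal bytes [91, 74, 176, 13, 31, 94, 223, 190] = 5b 4a b0 0d 1f 5e df be is 8 bytes > B = 4, so hash it first: H(key) = 7c, then zero-pad to 4 bytes: K' = 7c 00 00 00.
K' ⊕ ipad = 4a 36 36 36.  K' ⊕ opad = 20 5c 5c 5c.
Inner input = (K'⊕ipad) ∥ m = 4a 36 36 36 ∥ 6f.
Inner hash: sum = 74+54+54+54+111 = 347; mod 256 = 91 → 5b.
Outer input = (K'⊕opad) ∥ inner = 20 5c 5c 5c ∥ 5b.
Outer hash (tag): sum = 32+92+92+92+91 = 399; mod 256 = 143 → 8f.

8f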